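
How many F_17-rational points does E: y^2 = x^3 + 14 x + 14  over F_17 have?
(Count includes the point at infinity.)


For each x in F_17, count y with y^2 = x^3 + 14 x + 14 mod 17:
  x = 2: RHS = 16, y in [4, 13]  -> 2 point(s)
  x = 3: RHS = 15, y in [7, 10]  -> 2 point(s)
  x = 4: RHS = 15, y in [7, 10]  -> 2 point(s)
  x = 6: RHS = 8, y in [5, 12]  -> 2 point(s)
  x = 7: RHS = 13, y in [8, 9]  -> 2 point(s)
  x = 8: RHS = 9, y in [3, 14]  -> 2 point(s)
  x = 9: RHS = 2, y in [6, 11]  -> 2 point(s)
  x = 10: RHS = 15, y in [7, 10]  -> 2 point(s)
  x = 13: RHS = 13, y in [8, 9]  -> 2 point(s)
  x = 14: RHS = 13, y in [8, 9]  -> 2 point(s)
  x = 16: RHS = 16, y in [4, 13]  -> 2 point(s)
Affine points: 22. Add the point at infinity: total = 23.

#E(F_17) = 23


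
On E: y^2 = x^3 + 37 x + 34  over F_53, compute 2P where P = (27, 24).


Doubling: s = (3 x1^2 + a) / (2 y1)
s = (3*27^2 + 37) / (2*24) mod 53 = 11
x3 = s^2 - 2 x1 mod 53 = 11^2 - 2*27 = 14
y3 = s (x1 - x3) - y1 mod 53 = 11 * (27 - 14) - 24 = 13

2P = (14, 13)


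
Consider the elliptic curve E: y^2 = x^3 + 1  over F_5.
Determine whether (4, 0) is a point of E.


Check whether y^2 = x^3 + 0 x + 1 (mod 5) for (x, y) = (4, 0).
LHS: y^2 = 0^2 mod 5 = 0
RHS: x^3 + 0 x + 1 = 4^3 + 0*4 + 1 mod 5 = 0
LHS = RHS

Yes, on the curve


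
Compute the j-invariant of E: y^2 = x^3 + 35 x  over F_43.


Delta = -16(4 a^3 + 27 b^2) mod 43 = 2
-1728 * (4 a)^3 = -1728 * (4*35)^3 mod 43 = 16
j = 16 * 2^(-1) mod 43 = 8

j = 8 (mod 43)


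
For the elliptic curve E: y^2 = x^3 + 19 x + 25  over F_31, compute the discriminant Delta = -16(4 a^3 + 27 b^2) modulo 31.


4 a^3 + 27 b^2 = 4*19^3 + 27*25^2 = 27436 + 16875 = 44311
Delta = -16 * (44311) = -708976
Delta mod 31 = 25

Delta = 25 (mod 31)


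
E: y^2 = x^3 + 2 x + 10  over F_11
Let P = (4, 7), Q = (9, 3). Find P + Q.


P != Q, so use the chord formula.
s = (y2 - y1) / (x2 - x1) = (7) / (5) mod 11 = 8
x3 = s^2 - x1 - x2 mod 11 = 8^2 - 4 - 9 = 7
y3 = s (x1 - x3) - y1 mod 11 = 8 * (4 - 7) - 7 = 2

P + Q = (7, 2)


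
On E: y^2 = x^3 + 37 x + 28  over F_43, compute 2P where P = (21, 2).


Doubling: s = (3 x1^2 + a) / (2 y1)
s = (3*21^2 + 37) / (2*2) mod 43 = 39
x3 = s^2 - 2 x1 mod 43 = 39^2 - 2*21 = 17
y3 = s (x1 - x3) - y1 mod 43 = 39 * (21 - 17) - 2 = 25

2P = (17, 25)


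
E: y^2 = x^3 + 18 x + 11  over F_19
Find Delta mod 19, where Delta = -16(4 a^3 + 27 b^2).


4 a^3 + 27 b^2 = 4*18^3 + 27*11^2 = 23328 + 3267 = 26595
Delta = -16 * (26595) = -425520
Delta mod 19 = 4

Delta = 4 (mod 19)


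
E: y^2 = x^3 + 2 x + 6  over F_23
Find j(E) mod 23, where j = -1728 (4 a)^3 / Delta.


Delta = -16(4 a^3 + 27 b^2) mod 23 = 13
-1728 * (4 a)^3 = -1728 * (4*2)^3 mod 23 = 5
j = 5 * 13^(-1) mod 23 = 11

j = 11 (mod 23)


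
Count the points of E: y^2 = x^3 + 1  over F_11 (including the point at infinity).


For each x in F_11, count y with y^2 = x^3 + 0 x + 1 mod 11:
  x = 0: RHS = 1, y in [1, 10]  -> 2 point(s)
  x = 2: RHS = 9, y in [3, 8]  -> 2 point(s)
  x = 5: RHS = 5, y in [4, 7]  -> 2 point(s)
  x = 7: RHS = 3, y in [5, 6]  -> 2 point(s)
  x = 9: RHS = 4, y in [2, 9]  -> 2 point(s)
  x = 10: RHS = 0, y in [0]  -> 1 point(s)
Affine points: 11. Add the point at infinity: total = 12.

#E(F_11) = 12


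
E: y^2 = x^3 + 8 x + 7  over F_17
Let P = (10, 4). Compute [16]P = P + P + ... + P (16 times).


k = 16 = 10000_2 (binary, LSB first: 00001)
Double-and-add from P = (10, 4):
  bit 0 = 0: acc unchanged = O
  bit 1 = 0: acc unchanged = O
  bit 2 = 0: acc unchanged = O
  bit 3 = 0: acc unchanged = O
  bit 4 = 1: acc = O + (7, 10) = (7, 10)

16P = (7, 10)


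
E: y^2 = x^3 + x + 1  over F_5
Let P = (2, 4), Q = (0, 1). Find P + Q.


P != Q, so use the chord formula.
s = (y2 - y1) / (x2 - x1) = (2) / (3) mod 5 = 4
x3 = s^2 - x1 - x2 mod 5 = 4^2 - 2 - 0 = 4
y3 = s (x1 - x3) - y1 mod 5 = 4 * (2 - 4) - 4 = 3

P + Q = (4, 3)


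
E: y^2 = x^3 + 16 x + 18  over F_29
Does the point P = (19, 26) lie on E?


Check whether y^2 = x^3 + 16 x + 18 (mod 29) for (x, y) = (19, 26).
LHS: y^2 = 26^2 mod 29 = 9
RHS: x^3 + 16 x + 18 = 19^3 + 16*19 + 18 mod 29 = 18
LHS != RHS

No, not on the curve


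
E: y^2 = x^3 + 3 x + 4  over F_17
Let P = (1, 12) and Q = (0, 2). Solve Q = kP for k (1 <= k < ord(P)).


Enumerate multiples of P until we hit Q = (0, 2):
  1P = (1, 12)
  2P = (14, 6)
  3P = (0, 15)
  4P = (8, 9)
  5P = (12, 0)
  6P = (8, 8)
  7P = (0, 2)
Match found at i = 7.

k = 7


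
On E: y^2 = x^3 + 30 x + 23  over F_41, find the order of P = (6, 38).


Compute successive multiples of P until we hit O:
  1P = (6, 38)
  2P = (25, 30)
  3P = (2, 38)
  4P = (33, 3)
  5P = (39, 23)
  6P = (4, 17)
  7P = (8, 23)
  8P = (32, 34)
  ... (continuing to 37P)
  37P = O

ord(P) = 37


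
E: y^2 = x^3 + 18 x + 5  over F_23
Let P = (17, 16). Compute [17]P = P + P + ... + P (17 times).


k = 17 = 10001_2 (binary, LSB first: 10001)
Double-and-add from P = (17, 16):
  bit 0 = 1: acc = O + (17, 16) = (17, 16)
  bit 1 = 0: acc unchanged = (17, 16)
  bit 2 = 0: acc unchanged = (17, 16)
  bit 3 = 0: acc unchanged = (17, 16)
  bit 4 = 1: acc = (17, 16) + (15, 19) = (22, 3)

17P = (22, 3)


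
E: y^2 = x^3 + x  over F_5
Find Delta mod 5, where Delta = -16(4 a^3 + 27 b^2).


4 a^3 + 27 b^2 = 4*1^3 + 27*0^2 = 4 + 0 = 4
Delta = -16 * (4) = -64
Delta mod 5 = 1

Delta = 1 (mod 5)


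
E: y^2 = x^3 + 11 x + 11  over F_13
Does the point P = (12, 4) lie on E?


Check whether y^2 = x^3 + 11 x + 11 (mod 13) for (x, y) = (12, 4).
LHS: y^2 = 4^2 mod 13 = 3
RHS: x^3 + 11 x + 11 = 12^3 + 11*12 + 11 mod 13 = 12
LHS != RHS

No, not on the curve


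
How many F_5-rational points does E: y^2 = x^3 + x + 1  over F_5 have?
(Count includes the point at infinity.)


For each x in F_5, count y with y^2 = x^3 + 1 x + 1 mod 5:
  x = 0: RHS = 1, y in [1, 4]  -> 2 point(s)
  x = 2: RHS = 1, y in [1, 4]  -> 2 point(s)
  x = 3: RHS = 1, y in [1, 4]  -> 2 point(s)
  x = 4: RHS = 4, y in [2, 3]  -> 2 point(s)
Affine points: 8. Add the point at infinity: total = 9.

#E(F_5) = 9


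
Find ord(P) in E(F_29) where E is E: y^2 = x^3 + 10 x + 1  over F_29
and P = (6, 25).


Compute successive multiples of P until we hit O:
  1P = (6, 25)
  2P = (8, 19)
  3P = (24, 0)
  4P = (8, 10)
  5P = (6, 4)
  6P = O

ord(P) = 6


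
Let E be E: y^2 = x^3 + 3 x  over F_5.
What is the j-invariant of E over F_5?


Delta = -16(4 a^3 + 27 b^2) mod 5 = 2
-1728 * (4 a)^3 = -1728 * (4*3)^3 mod 5 = 1
j = 1 * 2^(-1) mod 5 = 3

j = 3 (mod 5)


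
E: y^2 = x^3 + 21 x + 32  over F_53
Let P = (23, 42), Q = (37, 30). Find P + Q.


P != Q, so use the chord formula.
s = (y2 - y1) / (x2 - x1) = (41) / (14) mod 53 = 37
x3 = s^2 - x1 - x2 mod 53 = 37^2 - 23 - 37 = 37
y3 = s (x1 - x3) - y1 mod 53 = 37 * (23 - 37) - 42 = 23

P + Q = (37, 23)


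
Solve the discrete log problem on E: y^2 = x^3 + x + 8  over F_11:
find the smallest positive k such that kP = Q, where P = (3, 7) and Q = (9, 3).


Enumerate multiples of P until we hit Q = (9, 3):
  1P = (3, 7)
  2P = (9, 3)
Match found at i = 2.

k = 2


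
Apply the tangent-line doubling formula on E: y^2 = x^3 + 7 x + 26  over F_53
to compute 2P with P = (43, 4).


Doubling: s = (3 x1^2 + a) / (2 y1)
s = (3*43^2 + 7) / (2*4) mod 53 = 45
x3 = s^2 - 2 x1 mod 53 = 45^2 - 2*43 = 31
y3 = s (x1 - x3) - y1 mod 53 = 45 * (43 - 31) - 4 = 6

2P = (31, 6)


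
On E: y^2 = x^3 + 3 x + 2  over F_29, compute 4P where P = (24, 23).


k = 4 = 100_2 (binary, LSB first: 001)
Double-and-add from P = (24, 23):
  bit 0 = 0: acc unchanged = O
  bit 1 = 0: acc unchanged = O
  bit 2 = 1: acc = O + (19, 4) = (19, 4)

4P = (19, 4)


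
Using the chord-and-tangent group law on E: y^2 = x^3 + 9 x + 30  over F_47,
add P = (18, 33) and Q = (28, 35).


P != Q, so use the chord formula.
s = (y2 - y1) / (x2 - x1) = (2) / (10) mod 47 = 19
x3 = s^2 - x1 - x2 mod 47 = 19^2 - 18 - 28 = 33
y3 = s (x1 - x3) - y1 mod 47 = 19 * (18 - 33) - 33 = 11

P + Q = (33, 11)


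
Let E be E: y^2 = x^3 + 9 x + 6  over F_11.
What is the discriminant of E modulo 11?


4 a^3 + 27 b^2 = 4*9^3 + 27*6^2 = 2916 + 972 = 3888
Delta = -16 * (3888) = -62208
Delta mod 11 = 8

Delta = 8 (mod 11)


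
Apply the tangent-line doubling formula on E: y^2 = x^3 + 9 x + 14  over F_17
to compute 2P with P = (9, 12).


Doubling: s = (3 x1^2 + a) / (2 y1)
s = (3*9^2 + 9) / (2*12) mod 17 = 2
x3 = s^2 - 2 x1 mod 17 = 2^2 - 2*9 = 3
y3 = s (x1 - x3) - y1 mod 17 = 2 * (9 - 3) - 12 = 0

2P = (3, 0)


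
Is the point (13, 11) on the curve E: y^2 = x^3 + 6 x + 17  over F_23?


Check whether y^2 = x^3 + 6 x + 17 (mod 23) for (x, y) = (13, 11).
LHS: y^2 = 11^2 mod 23 = 6
RHS: x^3 + 6 x + 17 = 13^3 + 6*13 + 17 mod 23 = 15
LHS != RHS

No, not on the curve


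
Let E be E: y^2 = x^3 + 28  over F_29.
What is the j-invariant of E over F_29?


Delta = -16(4 a^3 + 27 b^2) mod 29 = 3
-1728 * (4 a)^3 = -1728 * (4*0)^3 mod 29 = 0
j = 0 * 3^(-1) mod 29 = 0

j = 0 (mod 29)


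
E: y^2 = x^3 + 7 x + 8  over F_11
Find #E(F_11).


For each x in F_11, count y with y^2 = x^3 + 7 x + 8 mod 11:
  x = 1: RHS = 5, y in [4, 7]  -> 2 point(s)
  x = 3: RHS = 1, y in [1, 10]  -> 2 point(s)
  x = 4: RHS = 1, y in [1, 10]  -> 2 point(s)
  x = 5: RHS = 3, y in [5, 6]  -> 2 point(s)
  x = 7: RHS = 4, y in [2, 9]  -> 2 point(s)
  x = 8: RHS = 4, y in [2, 9]  -> 2 point(s)
  x = 10: RHS = 0, y in [0]  -> 1 point(s)
Affine points: 13. Add the point at infinity: total = 14.

#E(F_11) = 14


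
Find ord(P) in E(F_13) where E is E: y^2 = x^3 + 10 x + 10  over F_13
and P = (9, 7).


Compute successive multiples of P until we hit O:
  1P = (9, 7)
  2P = (5, 4)
  3P = (2, 8)
  4P = (6, 0)
  5P = (2, 5)
  6P = (5, 9)
  7P = (9, 6)
  8P = O

ord(P) = 8


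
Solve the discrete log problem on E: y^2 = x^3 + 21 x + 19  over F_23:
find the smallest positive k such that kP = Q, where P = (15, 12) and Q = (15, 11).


Enumerate multiples of P until we hit Q = (15, 11):
  1P = (15, 12)
  2P = (6, 19)
  3P = (8, 3)
  4P = (4, 12)
  5P = (4, 11)
  6P = (8, 20)
  7P = (6, 4)
  8P = (15, 11)
Match found at i = 8.

k = 8


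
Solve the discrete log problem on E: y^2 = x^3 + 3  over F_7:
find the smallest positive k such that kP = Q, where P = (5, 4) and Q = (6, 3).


Enumerate multiples of P until we hit Q = (6, 3):
  1P = (5, 4)
  2P = (1, 2)
  3P = (3, 4)
  4P = (6, 3)
Match found at i = 4.

k = 4


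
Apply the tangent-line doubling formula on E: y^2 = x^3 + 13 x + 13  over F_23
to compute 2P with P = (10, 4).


Doubling: s = (3 x1^2 + a) / (2 y1)
s = (3*10^2 + 13) / (2*4) mod 23 = 19
x3 = s^2 - 2 x1 mod 23 = 19^2 - 2*10 = 19
y3 = s (x1 - x3) - y1 mod 23 = 19 * (10 - 19) - 4 = 9

2P = (19, 9)


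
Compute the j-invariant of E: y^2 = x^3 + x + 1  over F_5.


Delta = -16(4 a^3 + 27 b^2) mod 5 = 4
-1728 * (4 a)^3 = -1728 * (4*1)^3 mod 5 = 3
j = 3 * 4^(-1) mod 5 = 2

j = 2 (mod 5)


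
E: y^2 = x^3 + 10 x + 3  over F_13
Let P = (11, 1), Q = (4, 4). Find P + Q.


P != Q, so use the chord formula.
s = (y2 - y1) / (x2 - x1) = (3) / (6) mod 13 = 7
x3 = s^2 - x1 - x2 mod 13 = 7^2 - 11 - 4 = 8
y3 = s (x1 - x3) - y1 mod 13 = 7 * (11 - 8) - 1 = 7

P + Q = (8, 7)


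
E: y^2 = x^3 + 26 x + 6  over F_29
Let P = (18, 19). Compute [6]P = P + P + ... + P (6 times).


k = 6 = 110_2 (binary, LSB first: 011)
Double-and-add from P = (18, 19):
  bit 0 = 0: acc unchanged = O
  bit 1 = 1: acc = O + (27, 27) = (27, 27)
  bit 2 = 1: acc = (27, 27) + (0, 21) = (11, 12)

6P = (11, 12)


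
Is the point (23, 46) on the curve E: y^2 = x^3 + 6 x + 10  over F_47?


Check whether y^2 = x^3 + 6 x + 10 (mod 47) for (x, y) = (23, 46).
LHS: y^2 = 46^2 mod 47 = 1
RHS: x^3 + 6 x + 10 = 23^3 + 6*23 + 10 mod 47 = 1
LHS = RHS

Yes, on the curve


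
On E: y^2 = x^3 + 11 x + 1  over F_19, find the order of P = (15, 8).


Compute successive multiples of P until we hit O:
  1P = (15, 8)
  2P = (0, 1)
  3P = (13, 17)
  4P = (16, 6)
  5P = (11, 3)
  6P = (10, 3)
  7P = (14, 12)
  8P = (6, 13)
  ... (continuing to 21P)
  21P = O

ord(P) = 21


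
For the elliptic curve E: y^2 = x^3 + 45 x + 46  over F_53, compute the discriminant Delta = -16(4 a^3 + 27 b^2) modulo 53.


4 a^3 + 27 b^2 = 4*45^3 + 27*46^2 = 364500 + 57132 = 421632
Delta = -16 * (421632) = -6746112
Delta mod 53 = 46

Delta = 46 (mod 53)


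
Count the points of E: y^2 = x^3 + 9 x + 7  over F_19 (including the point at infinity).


For each x in F_19, count y with y^2 = x^3 + 9 x + 7 mod 19:
  x = 0: RHS = 7, y in [8, 11]  -> 2 point(s)
  x = 1: RHS = 17, y in [6, 13]  -> 2 point(s)
  x = 3: RHS = 4, y in [2, 17]  -> 2 point(s)
  x = 5: RHS = 6, y in [5, 14]  -> 2 point(s)
  x = 6: RHS = 11, y in [7, 12]  -> 2 point(s)
  x = 9: RHS = 0, y in [0]  -> 1 point(s)
  x = 12: RHS = 0, y in [0]  -> 1 point(s)
  x = 17: RHS = 0, y in [0]  -> 1 point(s)
  x = 18: RHS = 16, y in [4, 15]  -> 2 point(s)
Affine points: 15. Add the point at infinity: total = 16.

#E(F_19) = 16


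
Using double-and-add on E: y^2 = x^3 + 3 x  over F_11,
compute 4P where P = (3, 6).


k = 4 = 100_2 (binary, LSB first: 001)
Double-and-add from P = (3, 6):
  bit 0 = 0: acc unchanged = O
  bit 1 = 0: acc unchanged = O
  bit 2 = 1: acc = O + (3, 6) = (3, 6)

4P = (3, 6)


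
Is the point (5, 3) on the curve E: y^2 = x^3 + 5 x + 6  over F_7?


Check whether y^2 = x^3 + 5 x + 6 (mod 7) for (x, y) = (5, 3).
LHS: y^2 = 3^2 mod 7 = 2
RHS: x^3 + 5 x + 6 = 5^3 + 5*5 + 6 mod 7 = 2
LHS = RHS

Yes, on the curve


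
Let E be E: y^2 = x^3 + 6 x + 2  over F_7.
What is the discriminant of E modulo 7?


4 a^3 + 27 b^2 = 4*6^3 + 27*2^2 = 864 + 108 = 972
Delta = -16 * (972) = -15552
Delta mod 7 = 2

Delta = 2 (mod 7)


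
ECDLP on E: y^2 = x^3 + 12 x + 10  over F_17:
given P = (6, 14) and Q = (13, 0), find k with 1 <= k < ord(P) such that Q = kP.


Enumerate multiples of P until we hit Q = (13, 0):
  1P = (6, 14)
  2P = (14, 10)
  3P = (10, 5)
  4P = (5, 5)
  5P = (2, 5)
  6P = (13, 0)
Match found at i = 6.

k = 6


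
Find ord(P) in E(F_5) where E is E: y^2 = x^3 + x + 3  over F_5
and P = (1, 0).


Compute successive multiples of P until we hit O:
  1P = (1, 0)
  2P = O

ord(P) = 2


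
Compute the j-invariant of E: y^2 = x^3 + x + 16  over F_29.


Delta = -16(4 a^3 + 27 b^2) mod 29 = 8
-1728 * (4 a)^3 = -1728 * (4*1)^3 mod 29 = 14
j = 14 * 8^(-1) mod 29 = 9

j = 9 (mod 29)


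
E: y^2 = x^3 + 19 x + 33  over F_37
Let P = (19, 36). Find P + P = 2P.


Doubling: s = (3 x1^2 + a) / (2 y1)
s = (3*19^2 + 19) / (2*36) mod 37 = 4
x3 = s^2 - 2 x1 mod 37 = 4^2 - 2*19 = 15
y3 = s (x1 - x3) - y1 mod 37 = 4 * (19 - 15) - 36 = 17

2P = (15, 17)


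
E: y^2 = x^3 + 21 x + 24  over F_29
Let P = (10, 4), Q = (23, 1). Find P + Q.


P != Q, so use the chord formula.
s = (y2 - y1) / (x2 - x1) = (26) / (13) mod 29 = 2
x3 = s^2 - x1 - x2 mod 29 = 2^2 - 10 - 23 = 0
y3 = s (x1 - x3) - y1 mod 29 = 2 * (10 - 0) - 4 = 16

P + Q = (0, 16)


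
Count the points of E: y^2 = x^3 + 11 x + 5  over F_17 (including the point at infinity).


For each x in F_17, count y with y^2 = x^3 + 11 x + 5 mod 17:
  x = 1: RHS = 0, y in [0]  -> 1 point(s)
  x = 2: RHS = 1, y in [1, 16]  -> 2 point(s)
  x = 5: RHS = 15, y in [7, 10]  -> 2 point(s)
  x = 6: RHS = 15, y in [7, 10]  -> 2 point(s)
  x = 7: RHS = 0, y in [0]  -> 1 point(s)
  x = 9: RHS = 0, y in [0]  -> 1 point(s)
  x = 13: RHS = 16, y in [4, 13]  -> 2 point(s)
  x = 14: RHS = 13, y in [8, 9]  -> 2 point(s)
  x = 15: RHS = 9, y in [3, 14]  -> 2 point(s)
Affine points: 15. Add the point at infinity: total = 16.

#E(F_17) = 16


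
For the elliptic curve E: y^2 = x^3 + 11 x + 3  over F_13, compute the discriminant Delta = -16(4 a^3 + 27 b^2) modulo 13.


4 a^3 + 27 b^2 = 4*11^3 + 27*3^2 = 5324 + 243 = 5567
Delta = -16 * (5567) = -89072
Delta mod 13 = 4

Delta = 4 (mod 13)


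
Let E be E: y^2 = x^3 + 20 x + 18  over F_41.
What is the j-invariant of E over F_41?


Delta = -16(4 a^3 + 27 b^2) mod 41 = 14
-1728 * (4 a)^3 = -1728 * (4*20)^3 mod 41 = 7
j = 7 * 14^(-1) mod 41 = 21

j = 21 (mod 41)


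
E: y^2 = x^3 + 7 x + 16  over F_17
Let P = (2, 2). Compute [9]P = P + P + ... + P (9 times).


k = 9 = 1001_2 (binary, LSB first: 1001)
Double-and-add from P = (2, 2):
  bit 0 = 1: acc = O + (2, 2) = (2, 2)
  bit 1 = 0: acc unchanged = (2, 2)
  bit 2 = 0: acc unchanged = (2, 2)
  bit 3 = 1: acc = (2, 2) + (11, 8) = (12, 14)

9P = (12, 14)


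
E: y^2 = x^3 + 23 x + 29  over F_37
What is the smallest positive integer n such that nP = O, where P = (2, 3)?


Compute successive multiples of P until we hit O:
  1P = (2, 3)
  2P = (29, 6)
  3P = (22, 3)
  4P = (13, 34)
  5P = (33, 24)
  6P = (5, 26)
  7P = (23, 21)
  8P = (15, 7)
  ... (continuing to 40P)
  40P = O

ord(P) = 40


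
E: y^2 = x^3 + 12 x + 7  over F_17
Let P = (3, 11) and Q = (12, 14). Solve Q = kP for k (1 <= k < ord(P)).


Enumerate multiples of P until we hit Q = (12, 14):
  1P = (3, 11)
  2P = (12, 14)
Match found at i = 2.

k = 2


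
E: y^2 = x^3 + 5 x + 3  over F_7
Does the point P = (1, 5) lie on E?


Check whether y^2 = x^3 + 5 x + 3 (mod 7) for (x, y) = (1, 5).
LHS: y^2 = 5^2 mod 7 = 4
RHS: x^3 + 5 x + 3 = 1^3 + 5*1 + 3 mod 7 = 2
LHS != RHS

No, not on the curve


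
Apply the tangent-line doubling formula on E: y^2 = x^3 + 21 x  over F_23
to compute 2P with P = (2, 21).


Doubling: s = (3 x1^2 + a) / (2 y1)
s = (3*2^2 + 21) / (2*21) mod 23 = 9
x3 = s^2 - 2 x1 mod 23 = 9^2 - 2*2 = 8
y3 = s (x1 - x3) - y1 mod 23 = 9 * (2 - 8) - 21 = 17

2P = (8, 17)


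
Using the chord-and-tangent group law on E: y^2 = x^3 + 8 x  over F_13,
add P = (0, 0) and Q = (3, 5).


P != Q, so use the chord formula.
s = (y2 - y1) / (x2 - x1) = (5) / (3) mod 13 = 6
x3 = s^2 - x1 - x2 mod 13 = 6^2 - 0 - 3 = 7
y3 = s (x1 - x3) - y1 mod 13 = 6 * (0 - 7) - 0 = 10

P + Q = (7, 10)


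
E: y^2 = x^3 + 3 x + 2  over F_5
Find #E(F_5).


For each x in F_5, count y with y^2 = x^3 + 3 x + 2 mod 5:
  x = 1: RHS = 1, y in [1, 4]  -> 2 point(s)
  x = 2: RHS = 1, y in [1, 4]  -> 2 point(s)
Affine points: 4. Add the point at infinity: total = 5.

#E(F_5) = 5


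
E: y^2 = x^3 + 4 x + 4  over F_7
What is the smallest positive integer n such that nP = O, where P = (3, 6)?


Compute successive multiples of P until we hit O:
  1P = (3, 6)
  2P = (5, 4)
  3P = (0, 5)
  4P = (1, 4)
  5P = (4, 0)
  6P = (1, 3)
  7P = (0, 2)
  8P = (5, 3)
  ... (continuing to 10P)
  10P = O

ord(P) = 10


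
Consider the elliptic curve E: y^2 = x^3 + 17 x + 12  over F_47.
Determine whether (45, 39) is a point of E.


Check whether y^2 = x^3 + 17 x + 12 (mod 47) for (x, y) = (45, 39).
LHS: y^2 = 39^2 mod 47 = 17
RHS: x^3 + 17 x + 12 = 45^3 + 17*45 + 12 mod 47 = 17
LHS = RHS

Yes, on the curve


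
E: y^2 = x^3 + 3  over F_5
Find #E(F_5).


For each x in F_5, count y with y^2 = x^3 + 0 x + 3 mod 5:
  x = 1: RHS = 4, y in [2, 3]  -> 2 point(s)
  x = 2: RHS = 1, y in [1, 4]  -> 2 point(s)
  x = 3: RHS = 0, y in [0]  -> 1 point(s)
Affine points: 5. Add the point at infinity: total = 6.

#E(F_5) = 6


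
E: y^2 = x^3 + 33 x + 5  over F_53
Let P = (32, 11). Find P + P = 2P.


Doubling: s = (3 x1^2 + a) / (2 y1)
s = (3*32^2 + 33) / (2*11) mod 53 = 52
x3 = s^2 - 2 x1 mod 53 = 52^2 - 2*32 = 43
y3 = s (x1 - x3) - y1 mod 53 = 52 * (32 - 43) - 11 = 0

2P = (43, 0)


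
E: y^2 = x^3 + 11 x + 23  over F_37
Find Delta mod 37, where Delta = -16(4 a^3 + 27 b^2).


4 a^3 + 27 b^2 = 4*11^3 + 27*23^2 = 5324 + 14283 = 19607
Delta = -16 * (19607) = -313712
Delta mod 37 = 11

Delta = 11 (mod 37)


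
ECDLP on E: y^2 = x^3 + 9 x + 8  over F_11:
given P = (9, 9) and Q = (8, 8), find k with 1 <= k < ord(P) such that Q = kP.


Enumerate multiples of P until we hit Q = (8, 8):
  1P = (9, 9)
  2P = (2, 1)
  3P = (4, 3)
  4P = (10, 3)
  5P = (6, 6)
  6P = (8, 3)
  7P = (8, 8)
Match found at i = 7.

k = 7


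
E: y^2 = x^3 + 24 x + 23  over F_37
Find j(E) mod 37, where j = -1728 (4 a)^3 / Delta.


Delta = -16(4 a^3 + 27 b^2) mod 37 = 29
-1728 * (4 a)^3 = -1728 * (4*24)^3 mod 37 = 23
j = 23 * 29^(-1) mod 37 = 11

j = 11 (mod 37)


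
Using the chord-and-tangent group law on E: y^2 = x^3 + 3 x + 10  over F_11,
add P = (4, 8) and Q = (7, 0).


P != Q, so use the chord formula.
s = (y2 - y1) / (x2 - x1) = (3) / (3) mod 11 = 1
x3 = s^2 - x1 - x2 mod 11 = 1^2 - 4 - 7 = 1
y3 = s (x1 - x3) - y1 mod 11 = 1 * (4 - 1) - 8 = 6

P + Q = (1, 6)


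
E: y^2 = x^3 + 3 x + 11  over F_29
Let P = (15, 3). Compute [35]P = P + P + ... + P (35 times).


k = 35 = 100011_2 (binary, LSB first: 110001)
Double-and-add from P = (15, 3):
  bit 0 = 1: acc = O + (15, 3) = (15, 3)
  bit 1 = 1: acc = (15, 3) + (8, 5) = (12, 21)
  bit 2 = 0: acc unchanged = (12, 21)
  bit 3 = 0: acc unchanged = (12, 21)
  bit 4 = 0: acc unchanged = (12, 21)
  bit 5 = 1: acc = (12, 21) + (9, 10) = (15, 26)

35P = (15, 26)


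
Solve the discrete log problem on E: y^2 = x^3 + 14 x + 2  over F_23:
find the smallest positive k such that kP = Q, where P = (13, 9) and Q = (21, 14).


Enumerate multiples of P until we hit Q = (21, 14):
  1P = (13, 9)
  2P = (6, 16)
  3P = (5, 6)
  4P = (17, 1)
  5P = (20, 5)
  6P = (3, 5)
  7P = (9, 11)
  8P = (7, 11)
  9P = (21, 9)
  10P = (12, 14)
  11P = (0, 18)
  12P = (0, 5)
  13P = (12, 9)
  14P = (21, 14)
Match found at i = 14.

k = 14


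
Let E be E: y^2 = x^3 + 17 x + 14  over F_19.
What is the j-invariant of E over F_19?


Delta = -16(4 a^3 + 27 b^2) mod 19 = 10
-1728 * (4 a)^3 = -1728 * (4*17)^3 mod 19 = 1
j = 1 * 10^(-1) mod 19 = 2

j = 2 (mod 19)


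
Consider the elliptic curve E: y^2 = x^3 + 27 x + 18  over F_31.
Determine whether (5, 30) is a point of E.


Check whether y^2 = x^3 + 27 x + 18 (mod 31) for (x, y) = (5, 30).
LHS: y^2 = 30^2 mod 31 = 1
RHS: x^3 + 27 x + 18 = 5^3 + 27*5 + 18 mod 31 = 30
LHS != RHS

No, not on the curve


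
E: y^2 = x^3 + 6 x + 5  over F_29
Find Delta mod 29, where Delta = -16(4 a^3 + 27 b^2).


4 a^3 + 27 b^2 = 4*6^3 + 27*5^2 = 864 + 675 = 1539
Delta = -16 * (1539) = -24624
Delta mod 29 = 26

Delta = 26 (mod 29)


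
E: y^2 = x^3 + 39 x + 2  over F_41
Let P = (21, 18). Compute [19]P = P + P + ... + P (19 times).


k = 19 = 10011_2 (binary, LSB first: 11001)
Double-and-add from P = (21, 18):
  bit 0 = 1: acc = O + (21, 18) = (21, 18)
  bit 1 = 1: acc = (21, 18) + (17, 24) = (36, 25)
  bit 2 = 0: acc unchanged = (36, 25)
  bit 3 = 0: acc unchanged = (36, 25)
  bit 4 = 1: acc = (36, 25) + (34, 40) = (17, 17)

19P = (17, 17)


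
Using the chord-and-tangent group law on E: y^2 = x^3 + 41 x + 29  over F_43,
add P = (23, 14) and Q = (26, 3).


P != Q, so use the chord formula.
s = (y2 - y1) / (x2 - x1) = (32) / (3) mod 43 = 25
x3 = s^2 - x1 - x2 mod 43 = 25^2 - 23 - 26 = 17
y3 = s (x1 - x3) - y1 mod 43 = 25 * (23 - 17) - 14 = 7

P + Q = (17, 7)


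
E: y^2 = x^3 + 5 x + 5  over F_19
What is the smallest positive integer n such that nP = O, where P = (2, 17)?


Compute successive multiples of P until we hit O:
  1P = (2, 17)
  2P = (1, 12)
  3P = (3, 16)
  4P = (15, 15)
  5P = (0, 9)
  6P = (14, 11)
  7P = (8, 5)
  8P = (13, 5)
  ... (continuing to 28P)
  28P = O

ord(P) = 28


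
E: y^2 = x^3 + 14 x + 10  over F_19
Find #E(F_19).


For each x in F_19, count y with y^2 = x^3 + 14 x + 10 mod 19:
  x = 1: RHS = 6, y in [5, 14]  -> 2 point(s)
  x = 4: RHS = 16, y in [4, 15]  -> 2 point(s)
  x = 6: RHS = 6, y in [5, 14]  -> 2 point(s)
  x = 8: RHS = 7, y in [8, 11]  -> 2 point(s)
  x = 12: RHS = 6, y in [5, 14]  -> 2 point(s)
  x = 14: RHS = 5, y in [9, 10]  -> 2 point(s)
  x = 15: RHS = 4, y in [2, 17]  -> 2 point(s)
  x = 16: RHS = 17, y in [6, 13]  -> 2 point(s)
Affine points: 16. Add the point at infinity: total = 17.

#E(F_19) = 17


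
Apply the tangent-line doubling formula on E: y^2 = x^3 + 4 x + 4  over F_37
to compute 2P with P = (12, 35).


Doubling: s = (3 x1^2 + a) / (2 y1)
s = (3*12^2 + 4) / (2*35) mod 37 = 2
x3 = s^2 - 2 x1 mod 37 = 2^2 - 2*12 = 17
y3 = s (x1 - x3) - y1 mod 37 = 2 * (12 - 17) - 35 = 29

2P = (17, 29)


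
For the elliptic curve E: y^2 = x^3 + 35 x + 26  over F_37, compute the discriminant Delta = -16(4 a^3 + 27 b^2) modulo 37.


4 a^3 + 27 b^2 = 4*35^3 + 27*26^2 = 171500 + 18252 = 189752
Delta = -16 * (189752) = -3036032
Delta mod 37 = 3

Delta = 3 (mod 37)


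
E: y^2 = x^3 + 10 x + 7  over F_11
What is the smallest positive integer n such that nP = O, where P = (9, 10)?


Compute successive multiples of P until we hit O:
  1P = (9, 10)
  2P = (4, 1)
  3P = (3, 3)
  4P = (8, 4)
  5P = (8, 7)
  6P = (3, 8)
  7P = (4, 10)
  8P = (9, 1)
  ... (continuing to 9P)
  9P = O

ord(P) = 9


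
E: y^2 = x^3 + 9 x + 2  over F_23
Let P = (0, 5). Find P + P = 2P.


Doubling: s = (3 x1^2 + a) / (2 y1)
s = (3*0^2 + 9) / (2*5) mod 23 = 17
x3 = s^2 - 2 x1 mod 23 = 17^2 - 2*0 = 13
y3 = s (x1 - x3) - y1 mod 23 = 17 * (0 - 13) - 5 = 4

2P = (13, 4)


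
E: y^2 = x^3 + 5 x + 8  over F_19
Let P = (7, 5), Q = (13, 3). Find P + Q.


P != Q, so use the chord formula.
s = (y2 - y1) / (x2 - x1) = (17) / (6) mod 19 = 6
x3 = s^2 - x1 - x2 mod 19 = 6^2 - 7 - 13 = 16
y3 = s (x1 - x3) - y1 mod 19 = 6 * (7 - 16) - 5 = 17

P + Q = (16, 17)


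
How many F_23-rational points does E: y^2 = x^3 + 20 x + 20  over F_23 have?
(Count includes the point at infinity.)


For each x in F_23, count y with y^2 = x^3 + 20 x + 20 mod 23:
  x = 1: RHS = 18, y in [8, 15]  -> 2 point(s)
  x = 4: RHS = 3, y in [7, 16]  -> 2 point(s)
  x = 8: RHS = 2, y in [5, 18]  -> 2 point(s)
  x = 9: RHS = 9, y in [3, 20]  -> 2 point(s)
  x = 10: RHS = 1, y in [1, 22]  -> 2 point(s)
  x = 13: RHS = 16, y in [4, 19]  -> 2 point(s)
  x = 14: RHS = 8, y in [10, 13]  -> 2 point(s)
  x = 17: RHS = 6, y in [11, 12]  -> 2 point(s)
  x = 18: RHS = 2, y in [5, 18]  -> 2 point(s)
  x = 20: RHS = 2, y in [5, 18]  -> 2 point(s)
  x = 21: RHS = 18, y in [8, 15]  -> 2 point(s)
Affine points: 22. Add the point at infinity: total = 23.

#E(F_23) = 23


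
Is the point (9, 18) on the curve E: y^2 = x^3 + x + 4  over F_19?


Check whether y^2 = x^3 + 1 x + 4 (mod 19) for (x, y) = (9, 18).
LHS: y^2 = 18^2 mod 19 = 1
RHS: x^3 + 1 x + 4 = 9^3 + 1*9 + 4 mod 19 = 1
LHS = RHS

Yes, on the curve


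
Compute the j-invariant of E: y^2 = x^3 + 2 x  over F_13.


Delta = -16(4 a^3 + 27 b^2) mod 13 = 8
-1728 * (4 a)^3 = -1728 * (4*2)^3 mod 13 = 5
j = 5 * 8^(-1) mod 13 = 12

j = 12 (mod 13)


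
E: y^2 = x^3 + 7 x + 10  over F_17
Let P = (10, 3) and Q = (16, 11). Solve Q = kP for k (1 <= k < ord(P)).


Enumerate multiples of P until we hit Q = (16, 11):
  1P = (10, 3)
  2P = (6, 9)
  3P = (16, 6)
  4P = (4, 0)
  5P = (16, 11)
Match found at i = 5.

k = 5


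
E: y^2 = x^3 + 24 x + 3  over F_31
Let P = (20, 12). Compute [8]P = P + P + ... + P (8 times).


k = 8 = 1000_2 (binary, LSB first: 0001)
Double-and-add from P = (20, 12):
  bit 0 = 0: acc unchanged = O
  bit 1 = 0: acc unchanged = O
  bit 2 = 0: acc unchanged = O
  bit 3 = 1: acc = O + (24, 22) = (24, 22)

8P = (24, 22)


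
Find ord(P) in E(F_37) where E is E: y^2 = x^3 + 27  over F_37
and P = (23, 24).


Compute successive multiples of P until we hit O:
  1P = (23, 24)
  2P = (0, 8)
  3P = (7, 0)
  4P = (0, 29)
  5P = (23, 13)
  6P = O

ord(P) = 6


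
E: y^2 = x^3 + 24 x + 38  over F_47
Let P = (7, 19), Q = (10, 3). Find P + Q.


P != Q, so use the chord formula.
s = (y2 - y1) / (x2 - x1) = (31) / (3) mod 47 = 26
x3 = s^2 - x1 - x2 mod 47 = 26^2 - 7 - 10 = 1
y3 = s (x1 - x3) - y1 mod 47 = 26 * (7 - 1) - 19 = 43

P + Q = (1, 43)


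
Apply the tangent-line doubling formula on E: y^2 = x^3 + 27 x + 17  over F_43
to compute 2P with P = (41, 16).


Doubling: s = (3 x1^2 + a) / (2 y1)
s = (3*41^2 + 27) / (2*16) mod 43 = 16
x3 = s^2 - 2 x1 mod 43 = 16^2 - 2*41 = 2
y3 = s (x1 - x3) - y1 mod 43 = 16 * (41 - 2) - 16 = 6

2P = (2, 6)


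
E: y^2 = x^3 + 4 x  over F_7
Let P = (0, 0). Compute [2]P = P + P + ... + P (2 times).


k = 2 = 10_2 (binary, LSB first: 01)
Double-and-add from P = (0, 0):
  bit 0 = 0: acc unchanged = O
  bit 1 = 1: acc = O + O = O

2P = O


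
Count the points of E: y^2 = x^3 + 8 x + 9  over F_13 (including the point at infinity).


For each x in F_13, count y with y^2 = x^3 + 8 x + 9 mod 13:
  x = 0: RHS = 9, y in [3, 10]  -> 2 point(s)
  x = 4: RHS = 1, y in [1, 12]  -> 2 point(s)
  x = 6: RHS = 0, y in [0]  -> 1 point(s)
  x = 8: RHS = 0, y in [0]  -> 1 point(s)
  x = 9: RHS = 4, y in [2, 11]  -> 2 point(s)
  x = 10: RHS = 10, y in [6, 7]  -> 2 point(s)
  x = 12: RHS = 0, y in [0]  -> 1 point(s)
Affine points: 11. Add the point at infinity: total = 12.

#E(F_13) = 12


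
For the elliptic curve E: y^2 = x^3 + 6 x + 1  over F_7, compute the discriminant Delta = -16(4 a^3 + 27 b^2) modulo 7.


4 a^3 + 27 b^2 = 4*6^3 + 27*1^2 = 864 + 27 = 891
Delta = -16 * (891) = -14256
Delta mod 7 = 3

Delta = 3 (mod 7)


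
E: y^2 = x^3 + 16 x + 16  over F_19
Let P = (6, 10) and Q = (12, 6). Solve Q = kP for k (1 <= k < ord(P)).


Enumerate multiples of P until we hit Q = (12, 6):
  1P = (6, 10)
  2P = (12, 6)
Match found at i = 2.

k = 2


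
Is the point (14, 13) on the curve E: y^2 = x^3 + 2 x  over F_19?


Check whether y^2 = x^3 + 2 x + 0 (mod 19) for (x, y) = (14, 13).
LHS: y^2 = 13^2 mod 19 = 17
RHS: x^3 + 2 x + 0 = 14^3 + 2*14 + 0 mod 19 = 17
LHS = RHS

Yes, on the curve


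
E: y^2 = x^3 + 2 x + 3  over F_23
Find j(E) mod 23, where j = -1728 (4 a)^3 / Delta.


Delta = -16(4 a^3 + 27 b^2) mod 23 = 16
-1728 * (4 a)^3 = -1728 * (4*2)^3 mod 23 = 5
j = 5 * 16^(-1) mod 23 = 19

j = 19 (mod 23)


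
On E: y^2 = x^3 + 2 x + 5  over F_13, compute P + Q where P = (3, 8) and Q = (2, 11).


P != Q, so use the chord formula.
s = (y2 - y1) / (x2 - x1) = (3) / (12) mod 13 = 10
x3 = s^2 - x1 - x2 mod 13 = 10^2 - 3 - 2 = 4
y3 = s (x1 - x3) - y1 mod 13 = 10 * (3 - 4) - 8 = 8

P + Q = (4, 8)


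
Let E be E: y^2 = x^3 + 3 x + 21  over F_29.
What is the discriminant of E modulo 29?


4 a^3 + 27 b^2 = 4*3^3 + 27*21^2 = 108 + 11907 = 12015
Delta = -16 * (12015) = -192240
Delta mod 29 = 1

Delta = 1 (mod 29)


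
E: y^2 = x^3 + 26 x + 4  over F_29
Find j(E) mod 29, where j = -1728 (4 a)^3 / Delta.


Delta = -16(4 a^3 + 27 b^2) mod 29 = 7
-1728 * (4 a)^3 = -1728 * (4*26)^3 mod 29 = 28
j = 28 * 7^(-1) mod 29 = 4

j = 4 (mod 29)


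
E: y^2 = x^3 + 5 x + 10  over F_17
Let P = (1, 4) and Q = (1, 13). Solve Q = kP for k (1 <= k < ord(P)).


Enumerate multiples of P until we hit Q = (1, 13):
  1P = (1, 4)
  2P = (16, 15)
  3P = (9, 6)
  4P = (6, 16)
  5P = (11, 6)
  6P = (3, 16)
  7P = (15, 14)
  8P = (14, 11)
  9P = (4, 14)
  10P = (8, 1)
  11P = (12, 8)
  12P = (12, 9)
  13P = (8, 16)
  14P = (4, 3)
  15P = (14, 6)
  16P = (15, 3)
  17P = (3, 1)
  18P = (11, 11)
  19P = (6, 1)
  20P = (9, 11)
  21P = (16, 2)
  22P = (1, 13)
Match found at i = 22.

k = 22


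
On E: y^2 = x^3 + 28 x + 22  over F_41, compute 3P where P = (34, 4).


k = 3 = 11_2 (binary, LSB first: 11)
Double-and-add from P = (34, 4):
  bit 0 = 1: acc = O + (34, 4) = (34, 4)
  bit 1 = 1: acc = (34, 4) + (5, 0) = (34, 37)

3P = (34, 37)


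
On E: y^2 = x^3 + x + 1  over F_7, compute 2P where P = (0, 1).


Doubling: s = (3 x1^2 + a) / (2 y1)
s = (3*0^2 + 1) / (2*1) mod 7 = 4
x3 = s^2 - 2 x1 mod 7 = 4^2 - 2*0 = 2
y3 = s (x1 - x3) - y1 mod 7 = 4 * (0 - 2) - 1 = 5

2P = (2, 5)


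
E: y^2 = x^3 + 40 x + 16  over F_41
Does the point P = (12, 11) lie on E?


Check whether y^2 = x^3 + 40 x + 16 (mod 41) for (x, y) = (12, 11).
LHS: y^2 = 11^2 mod 41 = 39
RHS: x^3 + 40 x + 16 = 12^3 + 40*12 + 16 mod 41 = 10
LHS != RHS

No, not on the curve


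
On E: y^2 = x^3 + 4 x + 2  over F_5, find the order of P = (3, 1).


Compute successive multiples of P until we hit O:
  1P = (3, 1)
  2P = (3, 4)
  3P = O

ord(P) = 3


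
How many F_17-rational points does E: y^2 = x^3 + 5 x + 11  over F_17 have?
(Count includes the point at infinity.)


For each x in F_17, count y with y^2 = x^3 + 5 x + 11 mod 17:
  x = 1: RHS = 0, y in [0]  -> 1 point(s)
  x = 3: RHS = 2, y in [6, 11]  -> 2 point(s)
  x = 5: RHS = 8, y in [5, 12]  -> 2 point(s)
  x = 6: RHS = 2, y in [6, 11]  -> 2 point(s)
  x = 7: RHS = 15, y in [7, 10]  -> 2 point(s)
  x = 8: RHS = 2, y in [6, 11]  -> 2 point(s)
Affine points: 11. Add the point at infinity: total = 12.

#E(F_17) = 12


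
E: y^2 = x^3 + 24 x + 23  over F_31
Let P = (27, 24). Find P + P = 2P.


Doubling: s = (3 x1^2 + a) / (2 y1)
s = (3*27^2 + 24) / (2*24) mod 31 = 17
x3 = s^2 - 2 x1 mod 31 = 17^2 - 2*27 = 18
y3 = s (x1 - x3) - y1 mod 31 = 17 * (27 - 18) - 24 = 5

2P = (18, 5)


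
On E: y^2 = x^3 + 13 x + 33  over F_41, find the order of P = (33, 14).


Compute successive multiples of P until we hit O:
  1P = (33, 14)
  2P = (16, 27)
  3P = (15, 6)
  4P = (18, 20)
  5P = (0, 22)
  6P = (9, 10)
  7P = (7, 4)
  8P = (6, 9)
  ... (continuing to 45P)
  45P = O

ord(P) = 45


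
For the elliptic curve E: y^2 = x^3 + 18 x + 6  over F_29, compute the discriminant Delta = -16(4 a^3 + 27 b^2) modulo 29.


4 a^3 + 27 b^2 = 4*18^3 + 27*6^2 = 23328 + 972 = 24300
Delta = -16 * (24300) = -388800
Delta mod 29 = 3

Delta = 3 (mod 29)


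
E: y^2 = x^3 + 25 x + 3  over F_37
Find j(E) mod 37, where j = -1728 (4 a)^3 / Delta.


Delta = -16(4 a^3 + 27 b^2) mod 37 = 33
-1728 * (4 a)^3 = -1728 * (4*25)^3 mod 37 = 11
j = 11 * 33^(-1) mod 37 = 25

j = 25 (mod 37)


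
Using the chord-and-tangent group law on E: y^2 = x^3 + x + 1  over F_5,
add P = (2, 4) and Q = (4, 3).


P != Q, so use the chord formula.
s = (y2 - y1) / (x2 - x1) = (4) / (2) mod 5 = 2
x3 = s^2 - x1 - x2 mod 5 = 2^2 - 2 - 4 = 3
y3 = s (x1 - x3) - y1 mod 5 = 2 * (2 - 3) - 4 = 4

P + Q = (3, 4)


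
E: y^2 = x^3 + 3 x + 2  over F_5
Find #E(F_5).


For each x in F_5, count y with y^2 = x^3 + 3 x + 2 mod 5:
  x = 1: RHS = 1, y in [1, 4]  -> 2 point(s)
  x = 2: RHS = 1, y in [1, 4]  -> 2 point(s)
Affine points: 4. Add the point at infinity: total = 5.

#E(F_5) = 5


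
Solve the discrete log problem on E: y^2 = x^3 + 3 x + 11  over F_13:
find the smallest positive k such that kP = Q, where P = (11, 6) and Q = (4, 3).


Enumerate multiples of P until we hit Q = (4, 3):
  1P = (11, 6)
  2P = (8, 1)
  3P = (4, 10)
  4P = (10, 12)
  5P = (2, 5)
  6P = (9, 0)
  7P = (2, 8)
  8P = (10, 1)
  9P = (4, 3)
Match found at i = 9.

k = 9


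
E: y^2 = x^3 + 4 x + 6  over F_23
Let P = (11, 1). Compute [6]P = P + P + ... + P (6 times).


k = 6 = 110_2 (binary, LSB first: 011)
Double-and-add from P = (11, 1):
  bit 0 = 0: acc unchanged = O
  bit 1 = 1: acc = O + (7, 20) = (7, 20)
  bit 2 = 1: acc = (7, 20) + (22, 1) = (0, 11)

6P = (0, 11)


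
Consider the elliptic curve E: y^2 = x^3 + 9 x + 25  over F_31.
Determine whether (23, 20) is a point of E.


Check whether y^2 = x^3 + 9 x + 25 (mod 31) for (x, y) = (23, 20).
LHS: y^2 = 20^2 mod 31 = 28
RHS: x^3 + 9 x + 25 = 23^3 + 9*23 + 25 mod 31 = 30
LHS != RHS

No, not on the curve


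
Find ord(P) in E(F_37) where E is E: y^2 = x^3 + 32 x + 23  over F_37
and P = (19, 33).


Compute successive multiples of P until we hit O:
  1P = (19, 33)
  2P = (15, 20)
  3P = (2, 13)
  4P = (17, 2)
  5P = (10, 14)
  6P = (12, 27)
  7P = (9, 2)
  8P = (36, 29)
  ... (continuing to 44P)
  44P = O

ord(P) = 44


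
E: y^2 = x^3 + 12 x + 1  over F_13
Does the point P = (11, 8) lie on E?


Check whether y^2 = x^3 + 12 x + 1 (mod 13) for (x, y) = (11, 8).
LHS: y^2 = 8^2 mod 13 = 12
RHS: x^3 + 12 x + 1 = 11^3 + 12*11 + 1 mod 13 = 8
LHS != RHS

No, not on the curve


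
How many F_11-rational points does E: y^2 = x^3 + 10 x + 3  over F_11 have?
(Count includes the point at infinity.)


For each x in F_11, count y with y^2 = x^3 + 10 x + 3 mod 11:
  x = 0: RHS = 3, y in [5, 6]  -> 2 point(s)
  x = 1: RHS = 3, y in [5, 6]  -> 2 point(s)
  x = 2: RHS = 9, y in [3, 8]  -> 2 point(s)
  x = 3: RHS = 5, y in [4, 7]  -> 2 point(s)
  x = 6: RHS = 4, y in [2, 9]  -> 2 point(s)
  x = 7: RHS = 9, y in [3, 8]  -> 2 point(s)
  x = 8: RHS = 1, y in [1, 10]  -> 2 point(s)
  x = 10: RHS = 3, y in [5, 6]  -> 2 point(s)
Affine points: 16. Add the point at infinity: total = 17.

#E(F_11) = 17


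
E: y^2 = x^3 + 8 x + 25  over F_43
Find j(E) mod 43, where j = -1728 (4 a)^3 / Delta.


Delta = -16(4 a^3 + 27 b^2) mod 43 = 38
-1728 * (4 a)^3 = -1728 * (4*8)^3 mod 43 = 27
j = 27 * 38^(-1) mod 43 = 29

j = 29 (mod 43)


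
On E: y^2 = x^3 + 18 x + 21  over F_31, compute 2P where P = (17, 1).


Doubling: s = (3 x1^2 + a) / (2 y1)
s = (3*17^2 + 18) / (2*1) mod 31 = 24
x3 = s^2 - 2 x1 mod 31 = 24^2 - 2*17 = 15
y3 = s (x1 - x3) - y1 mod 31 = 24 * (17 - 15) - 1 = 16

2P = (15, 16)


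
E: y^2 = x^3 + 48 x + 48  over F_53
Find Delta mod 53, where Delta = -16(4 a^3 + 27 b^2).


4 a^3 + 27 b^2 = 4*48^3 + 27*48^2 = 442368 + 62208 = 504576
Delta = -16 * (504576) = -8073216
Delta mod 53 = 9

Delta = 9 (mod 53)


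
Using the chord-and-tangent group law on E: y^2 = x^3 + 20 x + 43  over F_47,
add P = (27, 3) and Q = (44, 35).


P != Q, so use the chord formula.
s = (y2 - y1) / (x2 - x1) = (32) / (17) mod 47 = 24
x3 = s^2 - x1 - x2 mod 47 = 24^2 - 27 - 44 = 35
y3 = s (x1 - x3) - y1 mod 47 = 24 * (27 - 35) - 3 = 40

P + Q = (35, 40)


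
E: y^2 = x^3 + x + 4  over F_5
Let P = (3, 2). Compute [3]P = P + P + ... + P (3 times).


k = 3 = 11_2 (binary, LSB first: 11)
Double-and-add from P = (3, 2):
  bit 0 = 1: acc = O + (3, 2) = (3, 2)
  bit 1 = 1: acc = (3, 2) + (3, 3) = O

3P = O


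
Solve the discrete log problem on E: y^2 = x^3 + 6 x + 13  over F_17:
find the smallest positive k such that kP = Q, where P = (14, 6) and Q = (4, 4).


Enumerate multiples of P until we hit Q = (4, 4):
  1P = (14, 6)
  2P = (4, 13)
  3P = (0, 8)
  4P = (11, 13)
  5P = (5, 7)
  6P = (2, 4)
  7P = (10, 6)
  8P = (10, 11)
  9P = (2, 13)
  10P = (5, 10)
  11P = (11, 4)
  12P = (0, 9)
  13P = (4, 4)
Match found at i = 13.

k = 13


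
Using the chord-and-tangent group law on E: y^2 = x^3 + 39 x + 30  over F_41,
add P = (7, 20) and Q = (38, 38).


P != Q, so use the chord formula.
s = (y2 - y1) / (x2 - x1) = (18) / (31) mod 41 = 31
x3 = s^2 - x1 - x2 mod 41 = 31^2 - 7 - 38 = 14
y3 = s (x1 - x3) - y1 mod 41 = 31 * (7 - 14) - 20 = 9

P + Q = (14, 9)


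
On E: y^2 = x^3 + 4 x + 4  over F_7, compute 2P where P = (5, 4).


Doubling: s = (3 x1^2 + a) / (2 y1)
s = (3*5^2 + 4) / (2*4) mod 7 = 2
x3 = s^2 - 2 x1 mod 7 = 2^2 - 2*5 = 1
y3 = s (x1 - x3) - y1 mod 7 = 2 * (5 - 1) - 4 = 4

2P = (1, 4)


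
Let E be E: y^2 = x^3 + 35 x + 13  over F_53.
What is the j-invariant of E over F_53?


Delta = -16(4 a^3 + 27 b^2) mod 53 = 48
-1728 * (4 a)^3 = -1728 * (4*35)^3 mod 53 = 15
j = 15 * 48^(-1) mod 53 = 50

j = 50 (mod 53)


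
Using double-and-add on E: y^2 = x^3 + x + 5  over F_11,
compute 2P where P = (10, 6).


k = 2 = 10_2 (binary, LSB first: 01)
Double-and-add from P = (10, 6):
  bit 0 = 0: acc unchanged = O
  bit 1 = 1: acc = O + (7, 6) = (7, 6)

2P = (7, 6)


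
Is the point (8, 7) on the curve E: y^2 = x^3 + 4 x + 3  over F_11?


Check whether y^2 = x^3 + 4 x + 3 (mod 11) for (x, y) = (8, 7).
LHS: y^2 = 7^2 mod 11 = 5
RHS: x^3 + 4 x + 3 = 8^3 + 4*8 + 3 mod 11 = 8
LHS != RHS

No, not on the curve


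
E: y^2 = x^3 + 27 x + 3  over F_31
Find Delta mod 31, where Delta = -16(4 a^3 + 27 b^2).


4 a^3 + 27 b^2 = 4*27^3 + 27*3^2 = 78732 + 243 = 78975
Delta = -16 * (78975) = -1263600
Delta mod 31 = 22

Delta = 22 (mod 31)


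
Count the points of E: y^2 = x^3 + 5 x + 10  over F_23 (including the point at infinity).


For each x in F_23, count y with y^2 = x^3 + 5 x + 10 mod 23:
  x = 1: RHS = 16, y in [4, 19]  -> 2 point(s)
  x = 3: RHS = 6, y in [11, 12]  -> 2 point(s)
  x = 4: RHS = 2, y in [5, 18]  -> 2 point(s)
  x = 6: RHS = 3, y in [7, 16]  -> 2 point(s)
  x = 9: RHS = 2, y in [5, 18]  -> 2 point(s)
  x = 10: RHS = 2, y in [5, 18]  -> 2 point(s)
  x = 11: RHS = 16, y in [4, 19]  -> 2 point(s)
  x = 12: RHS = 4, y in [2, 21]  -> 2 point(s)
  x = 13: RHS = 18, y in [8, 15]  -> 2 point(s)
  x = 14: RHS = 18, y in [8, 15]  -> 2 point(s)
  x = 16: RHS = 0, y in [0]  -> 1 point(s)
  x = 19: RHS = 18, y in [8, 15]  -> 2 point(s)
  x = 22: RHS = 4, y in [2, 21]  -> 2 point(s)
Affine points: 25. Add the point at infinity: total = 26.

#E(F_23) = 26
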